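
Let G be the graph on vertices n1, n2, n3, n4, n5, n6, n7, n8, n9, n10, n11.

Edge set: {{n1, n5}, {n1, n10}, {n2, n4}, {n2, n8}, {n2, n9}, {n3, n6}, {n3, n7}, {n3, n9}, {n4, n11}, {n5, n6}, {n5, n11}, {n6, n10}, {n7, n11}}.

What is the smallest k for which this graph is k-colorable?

The cycle n3-n7-n11-n5-n6-n3 has odd length 5, so it cannot be 2-colored; at least 3 colors are needed.
3 colors suffice: color 1 → {n2, n3, n5, n10}; color 2 → {n1, n6, n8, n9, n11}; color 3 → {n4, n7}. Every edge joins two different colors.

3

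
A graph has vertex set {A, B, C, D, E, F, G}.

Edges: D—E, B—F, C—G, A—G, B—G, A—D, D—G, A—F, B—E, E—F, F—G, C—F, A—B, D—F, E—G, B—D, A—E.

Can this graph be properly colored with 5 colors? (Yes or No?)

A, B, D, E, F, G form a clique, so at least 6 colors are needed.
So 5 colors are not enough.

No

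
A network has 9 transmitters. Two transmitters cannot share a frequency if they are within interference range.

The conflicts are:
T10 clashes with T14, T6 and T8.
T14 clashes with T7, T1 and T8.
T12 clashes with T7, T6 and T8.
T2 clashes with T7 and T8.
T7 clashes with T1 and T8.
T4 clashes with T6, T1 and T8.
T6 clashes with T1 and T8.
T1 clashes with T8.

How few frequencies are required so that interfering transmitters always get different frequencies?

T14, T7, T1, T8 are mutually in conflict, so at least 4 frequencies are needed.
Using 4 frequencies: T10=3, T14=4, T12=3, T2=3, T7=2, T4=4, T6=2, T1=3, T8=1. No two conflicting transmitters share a frequency.

4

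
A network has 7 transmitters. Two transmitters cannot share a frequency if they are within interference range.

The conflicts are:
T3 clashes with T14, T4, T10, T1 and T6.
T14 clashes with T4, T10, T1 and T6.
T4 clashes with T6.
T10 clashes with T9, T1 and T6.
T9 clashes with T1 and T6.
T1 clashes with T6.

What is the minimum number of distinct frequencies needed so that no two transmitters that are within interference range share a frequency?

T3, T14, T10, T1, T6 all conflict with each other, so at least 5 frequencies are needed.
A valid assignment using 5 frequencies: T3=4, T14=3, T4=2, T10=5, T9=3, T1=2, T6=1. Every pair that conflicts lands in different frequencies.

5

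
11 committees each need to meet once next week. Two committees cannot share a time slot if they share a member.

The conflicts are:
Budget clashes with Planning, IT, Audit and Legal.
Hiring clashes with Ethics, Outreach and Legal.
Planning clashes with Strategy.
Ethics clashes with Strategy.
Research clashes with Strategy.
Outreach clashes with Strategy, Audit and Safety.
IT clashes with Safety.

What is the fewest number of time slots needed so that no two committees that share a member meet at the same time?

3

The cycle Audit-Outreach-Safety-IT-Budget-Audit has odd length 5, so it cannot be 2-colored; at least 3 time slots are needed.
Using 3 time slots: Budget=1, Hiring=1, Planning=2, Ethics=2, Research=2, Outreach=2, Strategy=1, IT=2, Audit=3, Legal=2, Safety=1. No two conflicting committees share a time slot.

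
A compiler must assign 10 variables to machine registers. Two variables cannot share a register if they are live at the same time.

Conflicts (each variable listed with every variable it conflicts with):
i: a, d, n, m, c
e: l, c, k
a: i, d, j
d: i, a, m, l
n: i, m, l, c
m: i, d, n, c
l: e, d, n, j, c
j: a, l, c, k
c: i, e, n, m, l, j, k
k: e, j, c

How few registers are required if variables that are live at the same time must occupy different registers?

4

i, n, m, c are mutually in conflict, so at least 4 registers are needed.
4 registers suffice: register 1 → {d, c}; register 2 → {i, l, k}; register 3 → {e, n, j}; register 4 → {a, m}. Each listed conflict is separated.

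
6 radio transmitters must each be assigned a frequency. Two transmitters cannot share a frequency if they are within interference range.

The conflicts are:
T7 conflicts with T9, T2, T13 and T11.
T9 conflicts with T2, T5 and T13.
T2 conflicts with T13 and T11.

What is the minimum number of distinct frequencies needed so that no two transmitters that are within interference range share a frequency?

4

T7, T9, T2, T13 pairwise conflict, so at least 4 frequencies are needed.
4 frequencies suffice: frequency 1 → {T2, T5}; frequency 2 → {T7}; frequency 3 → {T9, T11}; frequency 4 → {T13}. Each listed conflict is separated.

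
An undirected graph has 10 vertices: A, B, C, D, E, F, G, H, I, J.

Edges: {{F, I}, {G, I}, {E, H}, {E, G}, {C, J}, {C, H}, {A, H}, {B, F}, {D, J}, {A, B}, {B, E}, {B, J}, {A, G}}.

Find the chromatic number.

The cycle E-B-F-I-G-E has odd length 5, so it cannot be 2-colored; at least 3 colors are needed.
3 colors suffice: color 1 → {B, D, G, H}; color 2 → {A, E, F, J}; color 3 → {C, I}. No two adjacent vertices share a color.

3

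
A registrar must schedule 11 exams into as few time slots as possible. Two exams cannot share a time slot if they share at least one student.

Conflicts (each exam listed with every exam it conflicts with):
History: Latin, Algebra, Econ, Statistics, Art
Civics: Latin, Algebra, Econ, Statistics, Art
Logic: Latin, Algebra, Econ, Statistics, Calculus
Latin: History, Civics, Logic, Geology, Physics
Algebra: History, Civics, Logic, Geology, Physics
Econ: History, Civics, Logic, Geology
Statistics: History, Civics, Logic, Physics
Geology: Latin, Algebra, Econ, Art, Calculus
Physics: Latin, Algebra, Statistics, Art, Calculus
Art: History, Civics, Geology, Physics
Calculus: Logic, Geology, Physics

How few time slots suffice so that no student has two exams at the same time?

Econ and Geology conflict, so at least 2 time slots are needed.
2 time slots suffice: time slot 1 → {History, Civics, Logic, Geology, Physics}; time slot 2 → {Latin, Algebra, Econ, Statistics, Art, Calculus}. No two conflicting exams share a time slot.

2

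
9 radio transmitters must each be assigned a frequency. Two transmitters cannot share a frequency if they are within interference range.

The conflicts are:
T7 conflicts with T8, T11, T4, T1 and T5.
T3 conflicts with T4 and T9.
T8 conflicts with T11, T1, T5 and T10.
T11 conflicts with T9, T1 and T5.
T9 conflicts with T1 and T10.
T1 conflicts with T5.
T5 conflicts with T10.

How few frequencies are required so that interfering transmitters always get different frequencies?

T7, T8, T11, T1, T5 are mutually in conflict, so at least 5 frequencies are needed.
5 frequencies suffice: frequency 1 → {T7, T9}; frequency 2 → {T4, T5}; frequency 3 → {T3, T8}; frequency 4 → {T11, T10}; frequency 5 → {T1}. Every pair that conflicts lands in different frequencies.

5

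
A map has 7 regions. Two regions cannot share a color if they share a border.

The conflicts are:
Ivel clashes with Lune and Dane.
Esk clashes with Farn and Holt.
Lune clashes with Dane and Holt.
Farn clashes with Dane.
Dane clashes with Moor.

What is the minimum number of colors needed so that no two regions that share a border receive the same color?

Ivel, Lune, Dane are mutually in conflict, so at least 3 colors are needed.
3 colors suffice: color 1 → {Dane, Holt}; color 2 → {Lune, Farn, Moor}; color 3 → {Ivel, Esk}. No two conflicting regions share a color.

3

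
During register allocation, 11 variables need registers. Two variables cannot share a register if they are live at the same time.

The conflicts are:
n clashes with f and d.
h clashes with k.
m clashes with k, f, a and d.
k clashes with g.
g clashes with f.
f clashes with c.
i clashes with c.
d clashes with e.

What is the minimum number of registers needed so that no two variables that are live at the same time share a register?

2

d and e conflict, so at least 2 registers are needed.
Using 2 registers: n=1, h=1, m=1, k=2, g=1, f=2, a=2, i=2, c=1, d=2, e=1. Each listed conflict is separated.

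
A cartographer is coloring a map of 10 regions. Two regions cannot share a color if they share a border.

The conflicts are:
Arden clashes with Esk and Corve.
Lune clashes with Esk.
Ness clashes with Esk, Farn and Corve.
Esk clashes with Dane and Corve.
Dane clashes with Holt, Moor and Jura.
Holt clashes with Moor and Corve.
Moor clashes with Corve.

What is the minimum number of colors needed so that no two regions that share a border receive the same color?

3

Holt, Moor, Corve all conflict with each other, so at least 3 colors are needed.
One proper 3-coloring: Arden=3, Lune=2, Ness=3, Esk=1, Dane=2, Holt=3, Moor=1, Jura=1, Farn=1, Corve=2. Each listed conflict is separated.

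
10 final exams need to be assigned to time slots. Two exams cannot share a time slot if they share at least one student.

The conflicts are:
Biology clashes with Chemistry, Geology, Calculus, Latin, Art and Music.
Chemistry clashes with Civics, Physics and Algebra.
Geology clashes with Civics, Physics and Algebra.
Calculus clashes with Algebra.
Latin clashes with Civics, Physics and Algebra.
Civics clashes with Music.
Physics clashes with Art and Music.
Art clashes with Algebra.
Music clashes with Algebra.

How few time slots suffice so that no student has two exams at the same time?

Biology and Calculus conflict, so at least 2 time slots are needed.
2 time slots suffice: time slot 1 → {Biology, Civics, Physics, Algebra}; time slot 2 → {Chemistry, Geology, Calculus, Latin, Art, Music}. Every pair that conflicts lands in different time slots.

2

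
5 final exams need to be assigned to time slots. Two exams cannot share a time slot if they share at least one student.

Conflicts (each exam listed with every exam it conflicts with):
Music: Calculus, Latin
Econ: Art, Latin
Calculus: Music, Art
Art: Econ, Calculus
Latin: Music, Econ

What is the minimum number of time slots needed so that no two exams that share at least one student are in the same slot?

3

The cycle Calculus-Art-Econ-Latin-Music-Calculus has odd length 5, so it cannot be 2-colored; at least 3 time slots are needed.
A valid assignment using 3 time slots: Music=1, Econ=1, Calculus=3, Art=2, Latin=2. Every pair that conflicts lands in different time slots.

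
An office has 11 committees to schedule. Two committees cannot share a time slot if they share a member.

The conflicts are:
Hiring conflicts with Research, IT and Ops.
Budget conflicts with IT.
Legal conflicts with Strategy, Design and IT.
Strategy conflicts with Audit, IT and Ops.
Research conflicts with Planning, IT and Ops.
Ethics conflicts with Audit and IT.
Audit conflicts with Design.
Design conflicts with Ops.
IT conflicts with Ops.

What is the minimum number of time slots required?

4

Hiring, Research, IT, Ops all conflict with each other, so at least 4 time slots are needed.
A valid assignment using 4 time slots: Hiring=4, Budget=2, Legal=2, Strategy=3, Research=3, Ethics=3, Planning=1, Audit=2, Design=1, IT=1, Ops=2. Every pair that conflicts lands in different time slots.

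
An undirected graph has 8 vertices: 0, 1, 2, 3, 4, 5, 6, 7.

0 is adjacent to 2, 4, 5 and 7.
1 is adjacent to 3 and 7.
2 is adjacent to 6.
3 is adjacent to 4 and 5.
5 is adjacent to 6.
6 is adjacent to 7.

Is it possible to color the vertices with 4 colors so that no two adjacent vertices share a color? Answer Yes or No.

The chromatic number is 3. The cycle 7-0-5-3-1-7 has odd length 5, so it cannot be 2-colored; at least 3 colors are needed.
A valid assignment using 3 colors: 0=a, 1=c, 2=b, 3=a, 4=b, 5=b, 6=a, 7=b.
Since 4 ≥ 3, a proper 4-coloring certainly exists.

Yes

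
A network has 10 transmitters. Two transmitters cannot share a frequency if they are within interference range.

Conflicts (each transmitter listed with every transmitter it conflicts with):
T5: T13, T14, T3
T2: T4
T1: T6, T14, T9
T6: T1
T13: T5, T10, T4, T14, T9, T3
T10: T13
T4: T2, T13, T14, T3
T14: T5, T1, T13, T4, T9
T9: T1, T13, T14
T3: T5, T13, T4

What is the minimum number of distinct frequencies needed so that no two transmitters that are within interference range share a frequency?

3

T1, T14, T9 pairwise conflict, so at least 3 frequencies are needed.
A valid assignment using 3 frequencies: T5=3, T2=1, T1=1, T6=2, T13=1, T10=2, T4=3, T14=2, T9=3, T3=2. Each listed conflict is separated.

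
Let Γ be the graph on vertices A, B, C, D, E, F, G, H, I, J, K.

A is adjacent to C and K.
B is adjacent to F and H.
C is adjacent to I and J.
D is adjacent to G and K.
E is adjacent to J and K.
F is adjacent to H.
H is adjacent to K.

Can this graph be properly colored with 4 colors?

The chromatic number is 3. B, F, H form a triangle, so at least 3 colors are needed.
A valid assignment using 3 colors: A=blue, B=red, C=red, D=blue, E=blue, F=green, G=red, H=blue, I=blue, J=green, K=red.
Since 4 ≥ 3, a proper 4-coloring certainly exists.

Yes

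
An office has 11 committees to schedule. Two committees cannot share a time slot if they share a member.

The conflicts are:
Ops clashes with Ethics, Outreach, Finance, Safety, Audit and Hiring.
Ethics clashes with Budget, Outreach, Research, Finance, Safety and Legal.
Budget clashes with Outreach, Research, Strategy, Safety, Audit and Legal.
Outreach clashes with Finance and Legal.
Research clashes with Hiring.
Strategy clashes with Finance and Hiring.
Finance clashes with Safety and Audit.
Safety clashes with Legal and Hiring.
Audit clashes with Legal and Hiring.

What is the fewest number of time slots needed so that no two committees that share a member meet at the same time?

Ethics, Budget, Outreach, Legal all conflict with each other, so at least 4 time slots are needed.
4 time slots suffice: Ops=3, Ethics=2, Budget=1, Outreach=4, Research=3, Strategy=2, Finance=1, Safety=4, Audit=2, Legal=3, Hiring=1. No two conflicting committees share a time slot.

4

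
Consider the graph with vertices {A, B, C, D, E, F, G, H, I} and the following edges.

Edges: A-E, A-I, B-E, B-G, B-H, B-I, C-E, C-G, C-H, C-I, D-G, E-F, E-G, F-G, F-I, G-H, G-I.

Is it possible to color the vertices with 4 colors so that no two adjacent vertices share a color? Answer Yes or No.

Yes

The chromatic number is 3. E, F, G are pairwise adjacent, so at least 3 colors are needed.
3 colors suffice: color red → {A, G}; color blue → {D, E, H, I}; color green → {B, C, F}.
Since 4 ≥ 3, a proper 4-coloring certainly exists.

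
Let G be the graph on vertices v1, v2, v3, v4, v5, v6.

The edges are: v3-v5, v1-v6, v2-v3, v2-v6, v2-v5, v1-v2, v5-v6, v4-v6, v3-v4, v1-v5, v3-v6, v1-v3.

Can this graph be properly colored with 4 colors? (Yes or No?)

No

v1, v2, v3, v5, v6 are pairwise adjacent (a clique of size 5), so at least 5 colors are needed.
So 4 colors are not enough.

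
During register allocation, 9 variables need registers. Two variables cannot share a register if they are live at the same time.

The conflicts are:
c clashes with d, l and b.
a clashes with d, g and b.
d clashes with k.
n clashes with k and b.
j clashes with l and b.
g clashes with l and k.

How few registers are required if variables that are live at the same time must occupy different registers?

3

The cycle b-j-l-g-a-b has odd length 5, so it cannot be 2-colored; at least 3 registers are needed.
3 registers suffice: register 1 → {d, l, b}; register 2 → {c, n, j, g}; register 3 → {a, k}. Every pair that conflicts lands in different registers.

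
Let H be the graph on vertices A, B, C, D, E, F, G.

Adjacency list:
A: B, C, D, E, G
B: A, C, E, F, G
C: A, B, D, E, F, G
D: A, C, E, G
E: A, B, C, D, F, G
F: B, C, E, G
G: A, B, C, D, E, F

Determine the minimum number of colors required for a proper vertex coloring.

5

B, C, E, F, G are mutually adjacent (a clique of size 5), so at least 5 colors are needed.
5 colors suffice: color 1 → {C}; color 2 → {E}; color 3 → {G}; color 4 → {A, F}; color 5 → {B, D}. No two adjacent vertices share a color.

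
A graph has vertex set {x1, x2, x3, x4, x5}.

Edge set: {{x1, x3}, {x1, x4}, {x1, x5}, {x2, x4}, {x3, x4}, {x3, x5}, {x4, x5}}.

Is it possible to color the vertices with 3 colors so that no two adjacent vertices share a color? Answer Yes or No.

x1, x3, x4, x5 are mutually adjacent (a clique of size 4), so at least 4 colors are needed.
So 3 colors are not enough.

No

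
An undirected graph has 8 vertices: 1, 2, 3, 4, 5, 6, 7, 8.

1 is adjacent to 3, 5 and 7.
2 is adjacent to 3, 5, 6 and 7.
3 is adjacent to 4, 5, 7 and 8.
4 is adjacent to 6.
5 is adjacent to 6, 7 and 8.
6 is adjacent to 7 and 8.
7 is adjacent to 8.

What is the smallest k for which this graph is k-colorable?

3, 5, 7, 8 form a clique, so at least 4 colors are needed.
A valid assignment using 4 colors: 1=yellow, 2=yellow, 3=blue, 4=red, 5=green, 6=blue, 7=red, 8=yellow. Each edge has distinct colors on its endpoints.

4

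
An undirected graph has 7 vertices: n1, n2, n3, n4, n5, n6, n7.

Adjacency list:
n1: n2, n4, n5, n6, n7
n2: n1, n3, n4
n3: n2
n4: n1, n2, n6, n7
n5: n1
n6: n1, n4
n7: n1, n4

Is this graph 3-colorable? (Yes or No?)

The chromatic number is 3. n1, n4, n6 are pairwise adjacent, so at least 3 colors are needed.
One proper 3-coloring: n1=red, n2=green, n3=red, n4=blue, n5=blue, n6=green, n7=green.
That is already a proper 3-coloring.

Yes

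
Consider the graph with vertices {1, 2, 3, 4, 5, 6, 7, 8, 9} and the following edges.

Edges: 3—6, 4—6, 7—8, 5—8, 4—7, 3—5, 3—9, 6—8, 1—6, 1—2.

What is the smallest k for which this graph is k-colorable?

2

1 and 2 are adjacent, so at least 2 colors are needed.
One proper 2-coloring: 1=blue, 2=red, 3=blue, 4=blue, 5=red, 6=red, 7=red, 8=blue, 9=red. No two adjacent vertices share a color.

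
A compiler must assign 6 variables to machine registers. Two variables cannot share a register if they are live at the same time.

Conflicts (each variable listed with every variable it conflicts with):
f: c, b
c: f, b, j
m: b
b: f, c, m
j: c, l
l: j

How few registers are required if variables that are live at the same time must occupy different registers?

f, c, b pairwise conflict, so at least 3 registers are needed.
A valid assignment using 3 registers: f=3, c=1, m=1, b=2, j=2, l=1. Every pair that conflicts lands in different registers.

3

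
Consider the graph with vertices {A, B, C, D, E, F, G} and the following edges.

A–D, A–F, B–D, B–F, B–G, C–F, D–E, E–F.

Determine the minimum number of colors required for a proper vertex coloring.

B and G are adjacent, so at least 2 colors are needed.
2 colors suffice: color 1 → {D, F, G}; color 2 → {A, B, C, E}. Each edge has distinct colors on its endpoints.

2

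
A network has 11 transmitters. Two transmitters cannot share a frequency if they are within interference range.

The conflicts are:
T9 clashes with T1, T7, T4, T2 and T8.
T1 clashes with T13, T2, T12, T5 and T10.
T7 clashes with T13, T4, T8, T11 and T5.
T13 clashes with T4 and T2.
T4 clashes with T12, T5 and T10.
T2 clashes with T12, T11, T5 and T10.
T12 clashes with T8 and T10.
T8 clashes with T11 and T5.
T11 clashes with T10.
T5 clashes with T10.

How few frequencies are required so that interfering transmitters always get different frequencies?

4

T1, T2, T5, T10 all conflict with each other, so at least 4 frequencies are needed.
4 frequencies suffice: T9=2, T1=3, T7=3, T13=2, T4=1, T2=1, T12=2, T8=1, T11=2, T5=2, T10=4. No two conflicting transmitters share a frequency.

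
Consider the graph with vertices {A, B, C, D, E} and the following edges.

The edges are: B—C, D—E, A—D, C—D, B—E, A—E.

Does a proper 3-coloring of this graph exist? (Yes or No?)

Yes

The chromatic number is 3. A, D, E are mutually adjacent, so at least 3 colors are needed.
3 colors suffice: color red → {C, E}; color blue → {B, D}; color green → {A}.
That is already a proper 3-coloring.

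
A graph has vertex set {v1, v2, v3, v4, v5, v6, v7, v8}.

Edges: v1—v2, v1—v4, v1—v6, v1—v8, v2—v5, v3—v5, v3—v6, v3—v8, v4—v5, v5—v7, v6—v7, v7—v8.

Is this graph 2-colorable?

No

The cycle v1-v8-v7-v5-v4-v1 has odd length 5, so it cannot be 2-colored; at least 3 colors are needed.
So 2 colors are not enough.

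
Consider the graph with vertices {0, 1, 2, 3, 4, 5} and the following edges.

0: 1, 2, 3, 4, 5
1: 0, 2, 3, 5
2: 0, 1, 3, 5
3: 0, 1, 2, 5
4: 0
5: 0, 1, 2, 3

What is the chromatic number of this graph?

0, 1, 2, 3, 5 are pairwise adjacent (a clique of size 5), so at least 5 colors are needed.
5 colors suffice: color red → {0}; color blue → {1, 4}; color green → {5}; color yellow → {3}; color purple → {2}. Every edge joins two different colors.

5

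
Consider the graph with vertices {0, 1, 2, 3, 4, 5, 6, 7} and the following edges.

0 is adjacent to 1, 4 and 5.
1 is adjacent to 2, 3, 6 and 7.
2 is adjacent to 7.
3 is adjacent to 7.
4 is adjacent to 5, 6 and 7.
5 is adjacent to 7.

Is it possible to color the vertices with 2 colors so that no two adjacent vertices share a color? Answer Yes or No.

No

1, 2, 7 are mutually adjacent, so at least 3 colors are needed.
So 2 colors are not enough.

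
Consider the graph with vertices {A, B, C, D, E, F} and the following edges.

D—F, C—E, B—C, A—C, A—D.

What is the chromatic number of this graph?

A and C are adjacent, so at least 2 colors are needed.
2 colors suffice: color 1 → {C, D}; color 2 → {A, B, E, F}. No two adjacent vertices share a color.

2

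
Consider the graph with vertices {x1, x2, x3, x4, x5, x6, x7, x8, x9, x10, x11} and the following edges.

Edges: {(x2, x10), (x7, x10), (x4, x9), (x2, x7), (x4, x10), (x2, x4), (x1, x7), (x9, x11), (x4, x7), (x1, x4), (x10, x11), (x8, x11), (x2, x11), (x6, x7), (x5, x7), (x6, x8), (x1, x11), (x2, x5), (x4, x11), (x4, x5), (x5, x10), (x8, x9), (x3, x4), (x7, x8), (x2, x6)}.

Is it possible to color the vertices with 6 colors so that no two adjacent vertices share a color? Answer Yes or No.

The chromatic number is 5. x2, x4, x5, x7, x10 are mutually adjacent (a clique of size 5), so at least 5 colors are needed.
One proper 5-coloring: x1=3, x2=3, x3=2, x4=1, x5=5, x6=4, x7=2, x8=1, x9=3, x10=4, x11=2.
Since 6 ≥ 5, a proper 6-coloring certainly exists.

Yes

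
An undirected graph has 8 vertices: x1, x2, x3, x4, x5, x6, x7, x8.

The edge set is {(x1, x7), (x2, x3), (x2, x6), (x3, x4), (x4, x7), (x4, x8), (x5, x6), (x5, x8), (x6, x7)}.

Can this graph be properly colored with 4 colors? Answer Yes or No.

The chromatic number is 3. The cycle x8-x4-x7-x6-x5-x8 has odd length 5, so it cannot be 2-colored; at least 3 colors are needed.
3 colors suffice: color 1 → {x1, x4, x6}; color 2 → {x2, x7, x8}; color 3 → {x3, x5}.
Since 4 ≥ 3, a proper 4-coloring certainly exists.

Yes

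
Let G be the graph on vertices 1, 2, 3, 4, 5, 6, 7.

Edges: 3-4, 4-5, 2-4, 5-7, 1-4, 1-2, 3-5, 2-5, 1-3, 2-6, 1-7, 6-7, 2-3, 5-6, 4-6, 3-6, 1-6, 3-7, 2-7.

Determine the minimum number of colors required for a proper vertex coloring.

5

2, 3, 4, 5, 6 are pairwise adjacent (a clique of size 5), so at least 5 colors are needed.
5 colors suffice: color red → {6}; color blue → {2}; color green → {3}; color yellow → {4, 7}; color purple → {1, 5}. Every edge joins two different colors.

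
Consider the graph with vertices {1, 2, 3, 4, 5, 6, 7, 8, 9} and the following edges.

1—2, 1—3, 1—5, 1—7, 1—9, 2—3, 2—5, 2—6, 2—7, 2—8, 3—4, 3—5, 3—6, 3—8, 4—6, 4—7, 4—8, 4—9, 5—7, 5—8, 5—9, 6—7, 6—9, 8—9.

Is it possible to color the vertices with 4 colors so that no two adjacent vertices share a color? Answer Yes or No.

The chromatic number is 4. 1, 2, 5, 7 form a clique, so at least 4 colors are needed.
4 colors suffice: color a → {4, 5}; color b → {2, 9}; color c → {3, 7}; color d → {1, 6, 8}.
That is already a proper 4-coloring.

Yes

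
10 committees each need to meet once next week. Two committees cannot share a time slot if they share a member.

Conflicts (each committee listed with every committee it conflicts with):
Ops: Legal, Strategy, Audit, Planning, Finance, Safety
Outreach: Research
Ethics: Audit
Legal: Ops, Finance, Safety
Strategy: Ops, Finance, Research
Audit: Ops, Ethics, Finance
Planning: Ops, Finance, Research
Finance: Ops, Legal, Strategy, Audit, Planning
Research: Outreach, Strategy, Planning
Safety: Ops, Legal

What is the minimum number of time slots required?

3

Ops, Audit, Finance all conflict with each other, so at least 3 time slots are needed.
3 time slots suffice: time slot 1 → {Ops, Ethics, Research}; time slot 2 → {Outreach, Finance, Safety}; time slot 3 → {Legal, Strategy, Audit, Planning}. Each listed conflict is separated.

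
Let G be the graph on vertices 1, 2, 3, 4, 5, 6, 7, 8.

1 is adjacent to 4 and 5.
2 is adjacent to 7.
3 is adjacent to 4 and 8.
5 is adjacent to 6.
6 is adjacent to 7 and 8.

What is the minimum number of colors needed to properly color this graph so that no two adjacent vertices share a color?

2

6 and 7 are adjacent, so at least 2 colors are needed.
2 colors suffice: color red → {1, 2, 3, 6}; color blue → {4, 5, 7, 8}. Every edge joins two different colors.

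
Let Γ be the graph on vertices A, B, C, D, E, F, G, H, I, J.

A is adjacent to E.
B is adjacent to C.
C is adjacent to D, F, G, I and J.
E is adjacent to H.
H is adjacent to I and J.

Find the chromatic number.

E and H are adjacent, so at least 2 colors are needed.
2 colors suffice: color red → {A, C, H}; color blue → {B, D, E, F, G, I, J}. Every edge joins two different colors.

2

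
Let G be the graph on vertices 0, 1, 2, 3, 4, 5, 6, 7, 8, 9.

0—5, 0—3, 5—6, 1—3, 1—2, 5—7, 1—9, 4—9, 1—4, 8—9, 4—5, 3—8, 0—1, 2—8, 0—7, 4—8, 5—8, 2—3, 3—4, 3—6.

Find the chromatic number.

4, 5, 8 form a triangle, so at least 3 colors are needed.
3 colors suffice: color a → {3, 5, 9}; color b → {0, 2, 4, 6}; color c → {1, 7, 8}. Each edge has distinct colors on its endpoints.

3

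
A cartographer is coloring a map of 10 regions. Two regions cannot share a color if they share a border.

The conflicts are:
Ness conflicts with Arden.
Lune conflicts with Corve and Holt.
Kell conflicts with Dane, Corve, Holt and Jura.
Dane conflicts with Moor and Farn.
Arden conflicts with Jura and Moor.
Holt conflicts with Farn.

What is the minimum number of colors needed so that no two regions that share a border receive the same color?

The cycle Jura-Kell-Dane-Moor-Arden-Jura has odd length 5, so it cannot be 2-colored; at least 3 colors are needed.
A valid assignment using 3 colors: Ness=2, Lune=1, Kell=1, Dane=2, Corve=2, Arden=1, Holt=2, Jura=2, Moor=3, Farn=1. No two conflicting regions share a color.

3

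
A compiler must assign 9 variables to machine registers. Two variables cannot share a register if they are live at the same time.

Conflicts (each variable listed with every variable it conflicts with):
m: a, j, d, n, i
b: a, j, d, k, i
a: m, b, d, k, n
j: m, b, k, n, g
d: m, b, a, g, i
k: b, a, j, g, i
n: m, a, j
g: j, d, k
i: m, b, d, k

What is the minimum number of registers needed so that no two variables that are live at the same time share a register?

3

m, d, i all conflict with each other, so at least 3 registers are needed.
Using 3 registers: m=2, b=2, a=3, j=3, d=1, k=1, n=1, g=2, i=3. Each listed conflict is separated.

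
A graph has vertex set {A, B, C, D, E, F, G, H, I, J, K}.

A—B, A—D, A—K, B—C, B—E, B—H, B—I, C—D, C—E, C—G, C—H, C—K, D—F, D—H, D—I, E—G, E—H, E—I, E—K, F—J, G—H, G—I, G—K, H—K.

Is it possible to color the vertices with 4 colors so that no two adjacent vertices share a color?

No

C, E, G, H, K are pairwise adjacent (a clique of size 5), so at least 5 colors are needed.
So 4 colors are not enough.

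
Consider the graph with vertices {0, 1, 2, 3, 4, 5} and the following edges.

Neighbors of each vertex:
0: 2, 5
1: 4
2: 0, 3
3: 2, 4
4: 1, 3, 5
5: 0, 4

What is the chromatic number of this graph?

The cycle 5-4-3-2-0-5 has odd length 5, so it cannot be 2-colored; at least 3 colors are needed.
One proper 3-coloring: 0=red, 1=blue, 2=green, 3=blue, 4=red, 5=blue. Each edge has distinct colors on its endpoints.

3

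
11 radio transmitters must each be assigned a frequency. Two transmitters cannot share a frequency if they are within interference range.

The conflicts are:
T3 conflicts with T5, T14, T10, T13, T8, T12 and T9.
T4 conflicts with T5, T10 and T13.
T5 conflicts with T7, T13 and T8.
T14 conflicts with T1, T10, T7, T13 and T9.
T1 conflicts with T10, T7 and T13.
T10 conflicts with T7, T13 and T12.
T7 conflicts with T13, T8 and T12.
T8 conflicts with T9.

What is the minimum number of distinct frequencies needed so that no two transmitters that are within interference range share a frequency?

5

T14, T1, T10, T7, T13 pairwise conflict, so at least 5 frequencies are needed.
5 frequencies suffice: frequency 1 → {T5, T10, T9}; frequency 2 → {T3, T4, T7}; frequency 3 → {T13, T8, T12}; frequency 4 → {T14}; frequency 5 → {T1}. Every pair that conflicts lands in different frequencies.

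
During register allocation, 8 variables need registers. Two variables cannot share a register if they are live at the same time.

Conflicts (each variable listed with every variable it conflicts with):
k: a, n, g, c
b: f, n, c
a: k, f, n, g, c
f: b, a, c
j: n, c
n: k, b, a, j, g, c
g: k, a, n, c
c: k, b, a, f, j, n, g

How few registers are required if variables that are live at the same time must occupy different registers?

5

k, a, n, g, c all conflict with each other, so at least 5 registers are needed.
Using 5 registers: k=5, b=3, a=3, f=2, j=3, n=2, g=4, c=1. No two conflicting variables share a register.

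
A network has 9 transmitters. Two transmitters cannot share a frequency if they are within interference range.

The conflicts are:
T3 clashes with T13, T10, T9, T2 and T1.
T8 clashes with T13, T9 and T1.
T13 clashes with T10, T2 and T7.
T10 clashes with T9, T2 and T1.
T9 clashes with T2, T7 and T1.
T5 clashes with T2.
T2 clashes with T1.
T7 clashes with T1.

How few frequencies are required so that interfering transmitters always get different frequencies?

5

T3, T10, T9, T2, T1 pairwise conflict, so at least 5 frequencies are needed.
5 frequencies suffice: T3=5, T8=1, T13=2, T10=4, T9=3, T5=2, T2=1, T7=1, T1=2. Every pair that conflicts lands in different frequencies.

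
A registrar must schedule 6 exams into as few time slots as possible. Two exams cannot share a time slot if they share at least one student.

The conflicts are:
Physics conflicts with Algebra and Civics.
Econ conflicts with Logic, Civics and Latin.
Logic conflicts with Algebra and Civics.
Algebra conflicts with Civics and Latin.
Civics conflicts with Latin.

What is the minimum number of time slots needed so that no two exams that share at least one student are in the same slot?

3

Algebra, Civics, Latin are mutually in conflict, so at least 3 time slots are needed.
3 time slots suffice: time slot 1 → {Civics}; time slot 2 → {Econ, Algebra}; time slot 3 → {Physics, Logic, Latin}. Every pair that conflicts lands in different time slots.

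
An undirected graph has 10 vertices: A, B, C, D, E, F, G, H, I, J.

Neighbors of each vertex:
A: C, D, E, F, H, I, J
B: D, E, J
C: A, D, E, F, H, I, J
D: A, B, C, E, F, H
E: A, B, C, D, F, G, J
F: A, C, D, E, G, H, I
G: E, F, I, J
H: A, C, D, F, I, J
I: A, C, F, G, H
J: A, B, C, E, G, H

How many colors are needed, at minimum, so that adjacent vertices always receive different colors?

5

A, C, D, E, F are pairwise adjacent (a clique of size 5), so at least 5 colors are needed.
5 colors suffice: color 1 → {F, J}; color 2 → {B, C, G}; color 3 → {E, H}; color 4 → {A}; color 5 → {D, I}. No two adjacent vertices share a color.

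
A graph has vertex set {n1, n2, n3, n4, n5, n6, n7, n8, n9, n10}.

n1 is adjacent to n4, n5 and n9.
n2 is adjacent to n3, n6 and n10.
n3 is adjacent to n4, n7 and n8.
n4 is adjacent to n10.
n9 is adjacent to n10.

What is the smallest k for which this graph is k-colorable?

n3 and n4 are adjacent, so at least 2 colors are needed.
2 colors suffice: color 1 → {n1, n3, n6, n10}; color 2 → {n2, n4, n5, n7, n8, n9}. Every edge joins two different colors.

2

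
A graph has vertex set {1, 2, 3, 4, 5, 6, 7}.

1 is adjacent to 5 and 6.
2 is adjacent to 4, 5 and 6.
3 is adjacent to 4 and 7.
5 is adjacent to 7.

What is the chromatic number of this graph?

3

The cycle 3-4-2-5-7-3 has odd length 5, so it cannot be 2-colored; at least 3 colors are needed.
One proper 3-coloring: 1=red, 2=red, 3=green, 4=blue, 5=blue, 6=blue, 7=red. Every edge joins two different colors.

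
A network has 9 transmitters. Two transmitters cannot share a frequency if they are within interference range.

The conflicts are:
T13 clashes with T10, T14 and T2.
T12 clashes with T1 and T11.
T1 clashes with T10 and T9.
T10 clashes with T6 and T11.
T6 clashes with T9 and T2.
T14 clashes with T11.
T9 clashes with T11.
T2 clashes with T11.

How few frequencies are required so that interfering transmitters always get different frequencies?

T13 and T14 conflict, so at least 2 frequencies are needed.
2 frequencies suffice: frequency 1 → {T13, T1, T6, T11}; frequency 2 → {T12, T10, T14, T9, T2}. Every pair that conflicts lands in different frequencies.

2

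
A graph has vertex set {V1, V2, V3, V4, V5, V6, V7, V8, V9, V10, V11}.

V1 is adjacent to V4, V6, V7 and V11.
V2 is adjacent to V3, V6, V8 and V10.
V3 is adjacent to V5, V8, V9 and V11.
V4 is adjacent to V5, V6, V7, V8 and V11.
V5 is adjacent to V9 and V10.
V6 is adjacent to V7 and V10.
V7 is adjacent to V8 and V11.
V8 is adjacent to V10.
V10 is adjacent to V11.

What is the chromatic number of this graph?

V1, V4, V6, V7 are mutually adjacent (a clique of size 4), so at least 4 colors are needed.
4 colors suffice: color R → {V3, V4, V10}; color B → {V5, V6, V8, V11}; color G → {V2, V7, V9}; color Y → {V1}. No two adjacent vertices share a color.

4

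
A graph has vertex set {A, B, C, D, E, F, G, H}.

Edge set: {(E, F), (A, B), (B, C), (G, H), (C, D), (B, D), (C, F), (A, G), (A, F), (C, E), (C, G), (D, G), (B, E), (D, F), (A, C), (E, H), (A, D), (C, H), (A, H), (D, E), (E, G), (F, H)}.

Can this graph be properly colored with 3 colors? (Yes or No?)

No

B, C, D, E form a clique, so at least 4 colors are needed.
So 3 colors are not enough.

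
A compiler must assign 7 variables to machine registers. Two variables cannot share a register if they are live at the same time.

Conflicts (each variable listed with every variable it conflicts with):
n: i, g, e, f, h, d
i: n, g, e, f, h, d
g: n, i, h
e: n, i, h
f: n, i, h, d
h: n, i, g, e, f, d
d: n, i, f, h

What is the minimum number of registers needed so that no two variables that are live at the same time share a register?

n, i, f, h, d all conflict with each other, so at least 5 registers are needed.
5 registers suffice: register 1 → {n}; register 2 → {h}; register 3 → {i}; register 4 → {g, e, d}; register 5 → {f}. No two conflicting variables share a register.

5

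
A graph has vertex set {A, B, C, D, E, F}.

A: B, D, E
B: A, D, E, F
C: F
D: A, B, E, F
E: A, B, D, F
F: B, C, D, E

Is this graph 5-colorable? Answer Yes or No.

Yes

The chromatic number is 4. B, D, E, F are pairwise adjacent (a clique of size 4), so at least 4 colors are needed.
One proper 4-coloring: A=red, B=yellow, C=blue, D=blue, E=green, F=red.
Since 5 ≥ 4, a proper 5-coloring certainly exists.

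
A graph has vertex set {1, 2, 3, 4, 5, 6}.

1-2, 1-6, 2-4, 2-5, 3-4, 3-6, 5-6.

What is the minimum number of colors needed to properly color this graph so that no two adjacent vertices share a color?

3

The cycle 3-6-1-2-4-3 has odd length 5, so it cannot be 2-colored; at least 3 colors are needed.
3 colors suffice: color a → {2, 6}; color b → {1, 3, 5}; color c → {4}. Each edge has distinct colors on its endpoints.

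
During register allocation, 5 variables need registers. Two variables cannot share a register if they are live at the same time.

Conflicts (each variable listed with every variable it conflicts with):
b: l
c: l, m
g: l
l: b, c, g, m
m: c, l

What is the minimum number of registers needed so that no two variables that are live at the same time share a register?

c, l, m pairwise conflict, so at least 3 registers are needed.
3 registers suffice: register 1 → {l}; register 2 → {b, c, g}; register 3 → {m}. Each listed conflict is separated.

3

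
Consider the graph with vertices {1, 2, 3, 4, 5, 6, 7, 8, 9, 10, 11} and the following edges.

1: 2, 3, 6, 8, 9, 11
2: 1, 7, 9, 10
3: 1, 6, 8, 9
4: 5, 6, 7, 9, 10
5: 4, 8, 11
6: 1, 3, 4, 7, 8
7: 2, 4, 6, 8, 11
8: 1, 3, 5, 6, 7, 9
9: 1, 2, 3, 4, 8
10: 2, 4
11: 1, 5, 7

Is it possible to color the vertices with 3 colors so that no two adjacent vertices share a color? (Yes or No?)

No

1, 3, 8, 9 are mutually adjacent (a clique of size 4), so at least 4 colors are needed.
So 3 colors are not enough.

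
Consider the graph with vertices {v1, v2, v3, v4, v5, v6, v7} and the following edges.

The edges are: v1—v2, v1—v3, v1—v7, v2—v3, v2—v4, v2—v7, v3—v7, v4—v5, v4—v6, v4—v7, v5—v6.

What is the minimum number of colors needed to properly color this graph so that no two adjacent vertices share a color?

4

v1, v2, v3, v7 form a clique, so at least 4 colors are needed.
4 colors suffice: color 1 → {v5, v7}; color 2 → {v1, v4}; color 3 → {v2, v6}; color 4 → {v3}. No two adjacent vertices share a color.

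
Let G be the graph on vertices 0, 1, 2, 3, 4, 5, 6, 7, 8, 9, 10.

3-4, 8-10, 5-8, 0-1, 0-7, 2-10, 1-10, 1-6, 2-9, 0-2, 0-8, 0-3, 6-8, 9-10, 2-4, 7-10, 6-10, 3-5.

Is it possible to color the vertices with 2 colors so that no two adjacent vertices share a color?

1, 6, 10 form a triangle, so at least 3 colors are needed.
So 2 colors are not enough.

No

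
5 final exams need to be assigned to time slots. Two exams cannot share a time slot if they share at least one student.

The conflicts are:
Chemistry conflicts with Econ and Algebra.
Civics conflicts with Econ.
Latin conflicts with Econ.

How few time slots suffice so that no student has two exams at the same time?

2

Civics and Econ conflict, so at least 2 time slots are needed.
Using 2 time slots: Chemistry=2, Civics=2, Latin=2, Econ=1, Algebra=1. Each listed conflict is separated.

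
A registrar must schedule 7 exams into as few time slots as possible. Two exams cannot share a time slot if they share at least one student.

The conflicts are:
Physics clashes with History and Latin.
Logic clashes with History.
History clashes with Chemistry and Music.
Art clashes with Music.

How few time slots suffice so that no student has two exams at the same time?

2

Physics and Latin conflict, so at least 2 time slots are needed.
2 time slots suffice: time slot 1 → {History, Art, Latin}; time slot 2 → {Physics, Logic, Chemistry, Music}. Each listed conflict is separated.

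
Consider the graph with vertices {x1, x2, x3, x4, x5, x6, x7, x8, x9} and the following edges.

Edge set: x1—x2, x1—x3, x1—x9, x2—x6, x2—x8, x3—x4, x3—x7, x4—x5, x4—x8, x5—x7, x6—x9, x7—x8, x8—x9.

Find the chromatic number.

3

The cycle x2-x8-x7-x3-x1-x2 has odd length 5, so it cannot be 2-colored; at least 3 colors are needed.
3 colors suffice: color red → {x1, x5, x6, x8}; color blue → {x2, x4, x7, x9}; color green → {x3}. Each edge has distinct colors on its endpoints.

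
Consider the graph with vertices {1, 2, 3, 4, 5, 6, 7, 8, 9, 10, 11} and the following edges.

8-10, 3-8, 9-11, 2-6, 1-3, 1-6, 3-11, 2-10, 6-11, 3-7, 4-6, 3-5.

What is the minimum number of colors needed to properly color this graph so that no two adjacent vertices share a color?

3 and 7 are adjacent, so at least 2 colors are needed.
2 colors suffice: color a → {3, 6, 9, 10}; color b → {1, 2, 4, 5, 7, 8, 11}. Every edge joins two different colors.

2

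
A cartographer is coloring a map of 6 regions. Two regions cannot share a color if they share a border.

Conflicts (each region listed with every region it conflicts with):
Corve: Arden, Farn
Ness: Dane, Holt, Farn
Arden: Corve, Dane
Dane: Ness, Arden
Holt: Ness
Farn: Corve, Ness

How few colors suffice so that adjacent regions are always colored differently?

The cycle Farn-Ness-Dane-Arden-Corve-Farn has odd length 5, so it cannot be 2-colored; at least 3 colors are needed.
3 colors suffice: Corve=2, Ness=1, Arden=1, Dane=2, Holt=2, Farn=3. Every pair that conflicts lands in different colors.

3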